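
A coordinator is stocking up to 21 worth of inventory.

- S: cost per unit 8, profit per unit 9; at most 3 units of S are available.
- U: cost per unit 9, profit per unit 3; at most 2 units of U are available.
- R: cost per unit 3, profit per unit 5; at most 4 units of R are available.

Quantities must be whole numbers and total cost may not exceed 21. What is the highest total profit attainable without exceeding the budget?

1×S and 4×R: cost 20 ≤ 21, profit 1·9 + 4·5 = 29.
1×S and 3×R: cost 17 ≤ 21, profit 1·9 + 3·5 = 24.
Best is 29.

29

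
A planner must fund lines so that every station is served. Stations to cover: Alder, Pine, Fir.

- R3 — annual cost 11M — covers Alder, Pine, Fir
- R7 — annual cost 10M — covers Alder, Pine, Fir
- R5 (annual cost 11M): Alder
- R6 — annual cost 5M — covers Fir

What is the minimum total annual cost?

This is a weighted set-cover instance.
R7 alone covers Alder, Pine, Fir — every station.
Total annual cost: 10.
No cover costs less than 10.

10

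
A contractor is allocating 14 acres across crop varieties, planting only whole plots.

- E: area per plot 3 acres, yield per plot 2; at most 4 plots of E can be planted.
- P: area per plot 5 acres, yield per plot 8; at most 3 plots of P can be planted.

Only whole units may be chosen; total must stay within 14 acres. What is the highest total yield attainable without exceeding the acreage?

18

This is a bounded integer knapsack.
P has the best ratio (8/5); taking only P gives at most 2×8 = 16 (stopped by the area limit).
Mixing does better — 1×E and 2×P: area 13 ≤ 14, yield 1·2 + 2·8 = 18.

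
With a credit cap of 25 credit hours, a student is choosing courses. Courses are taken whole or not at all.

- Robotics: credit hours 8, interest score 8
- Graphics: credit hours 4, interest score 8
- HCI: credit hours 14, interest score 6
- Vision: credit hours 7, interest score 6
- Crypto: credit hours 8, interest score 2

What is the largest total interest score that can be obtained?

Graphics + HCI + Vision: credit hours 4 + 14 + 7 = 25 ≤ 25, interest score 8 + 6 + 6 = 20.
Robotics + Graphics + Vision: credit hours 8 + 4 + 7 = 19 ≤ 25, interest score 8 + 8 + 6 = 22.
Best is Robotics, Graphics, and Vision with total interest score 22.

22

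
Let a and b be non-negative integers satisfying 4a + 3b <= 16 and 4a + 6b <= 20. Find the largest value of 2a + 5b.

15

Relaxing integrality, the LP optimum is 16.67 at (a,b) = (0, 3.33), which is not an integer point.
(a,b)=(0,3): 4·0+3·3=9≤16, 4·0+6·3=18≤20, objective 15.
(a,b)=(1,2): 4·1+3·2=10≤16, 4·1+6·2=16≤20, objective 12.
(a,b)=(0,2): 4·0+3·2=6≤16, 4·0+6·2=12≤20, objective 10.
No feasible integer point exceeds 15.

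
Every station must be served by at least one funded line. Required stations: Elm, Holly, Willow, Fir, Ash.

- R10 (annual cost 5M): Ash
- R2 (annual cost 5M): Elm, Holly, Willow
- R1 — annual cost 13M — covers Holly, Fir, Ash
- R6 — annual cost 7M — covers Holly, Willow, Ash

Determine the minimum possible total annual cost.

18

The greedy cost-per-new-station heuristic would pick R2, R10, and R1 for 23, but a cheaper cover exists.
Choose R2 and R1: together they cover Elm, Holly, Willow, Fir, Ash — every station.
Total annual cost: 5 + 13 = 18.
No cover costs less than 18.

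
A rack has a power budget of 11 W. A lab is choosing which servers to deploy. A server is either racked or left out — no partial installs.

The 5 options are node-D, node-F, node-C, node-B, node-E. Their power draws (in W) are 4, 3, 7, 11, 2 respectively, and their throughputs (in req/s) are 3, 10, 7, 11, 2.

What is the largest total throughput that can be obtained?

17

Take node-F and node-C: power draw 3 + 7 = 10 ≤ 11, throughput 10 + 7 = 17.
No other feasible combination does better.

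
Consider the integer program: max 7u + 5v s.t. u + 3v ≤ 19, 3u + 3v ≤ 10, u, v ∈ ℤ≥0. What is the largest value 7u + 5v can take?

21

(u,v)=(3,0): 1·3+3·0=3≤19, 3·3+3·0=9≤10, objective 21.
(u,v)=(2,1): 1·2+3·1=5≤19, 3·2+3·1=9≤10, objective 19.
(u,v)=(2,0): 1·2+3·0=2≤19, 3·2+3·0=6≤10, objective 14.
Maximum is 21 at (u,v)=(3,0).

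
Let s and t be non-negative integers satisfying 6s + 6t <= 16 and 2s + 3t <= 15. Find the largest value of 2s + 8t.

16

Relaxing integrality, the LP optimum is 21.33 at (s,t) = (0, 2.67), which is not an integer point.
(s,t)=(0,2): 6·0+6·2=12≤16, 2·0+3·2=6≤15, objective 16.
(s,t)=(1,1): 6·1+6·1=12≤16, 2·1+3·1=5≤15, objective 10.
Maximum is 16 at (s,t)=(0,2).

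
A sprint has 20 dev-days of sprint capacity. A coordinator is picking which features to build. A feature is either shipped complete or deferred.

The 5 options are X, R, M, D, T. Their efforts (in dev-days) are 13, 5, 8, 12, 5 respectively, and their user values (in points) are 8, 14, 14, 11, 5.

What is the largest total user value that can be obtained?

Allowing fractional choices, the relaxed optimum would be about 34.8, but features are indivisible.
R + M + T: effort 5 + 8 + 5 = 18 ≤ 20, user value 14 + 14 + 5 = 33.
R + M: effort 5 + 8 = 13 ≤ 20, user value 14 + 14 = 28.
Best is R, M, and T with total user value 33.

33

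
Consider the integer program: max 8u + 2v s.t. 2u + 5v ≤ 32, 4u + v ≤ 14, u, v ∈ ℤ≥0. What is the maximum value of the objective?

28

(u,v)=(3,2): 2·3+5·2=16≤32, 4·3+1·2=14≤14, objective 28.
(u,v)=(3,1): 2·3+5·1=11≤32, 4·3+1·1=13≤14, objective 26.
(u,v)=(2,3): 2·2+5·3=19≤32, 4·2+1·3=11≤14, objective 22.
(u,v)=(2,2): 2·2+5·2=14≤32, 4·2+1·2=10≤14, objective 20.
No feasible integer point exceeds 28.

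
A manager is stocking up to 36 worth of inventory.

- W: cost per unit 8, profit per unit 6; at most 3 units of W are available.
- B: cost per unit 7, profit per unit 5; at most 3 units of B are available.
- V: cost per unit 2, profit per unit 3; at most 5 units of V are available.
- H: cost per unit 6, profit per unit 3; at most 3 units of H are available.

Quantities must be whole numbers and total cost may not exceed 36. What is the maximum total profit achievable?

33

This is a bounded integer knapsack.
2×W, 1×B, and 5×V: cost 33 ≤ 36, profit 2·6 + 1·5 + 5·3 = 32.
3×W and 5×V: cost 34 ≤ 36, profit 3·6 + 5·3 = 33.
Best is 33.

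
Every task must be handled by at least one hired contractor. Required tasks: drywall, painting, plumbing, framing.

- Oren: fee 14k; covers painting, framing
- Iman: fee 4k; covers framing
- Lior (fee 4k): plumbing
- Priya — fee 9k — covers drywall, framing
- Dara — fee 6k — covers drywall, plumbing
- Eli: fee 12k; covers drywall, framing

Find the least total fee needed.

20

The greedy cost-per-new-task heuristic would pick Dara, Iman, and Oren for 24, but a cheaper cover exists.
Choose Oren and Dara: together they cover drywall, painting, plumbing, framing — every task.
Total fee: 14 + 6 = 20.
No cover costs less than 20.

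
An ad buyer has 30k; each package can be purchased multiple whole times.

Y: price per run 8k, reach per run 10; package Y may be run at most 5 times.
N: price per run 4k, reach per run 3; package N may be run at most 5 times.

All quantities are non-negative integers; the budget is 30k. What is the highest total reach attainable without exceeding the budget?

This is a bounded integer knapsack.
Y has the best ratio (10/8); taking only Y gives at most 3×10 = 30 (stopped by the price limit).
Mixing does better — 3×Y and 1×N: price 28 ≤ 30, reach 3·10 + 1·3 = 33.

33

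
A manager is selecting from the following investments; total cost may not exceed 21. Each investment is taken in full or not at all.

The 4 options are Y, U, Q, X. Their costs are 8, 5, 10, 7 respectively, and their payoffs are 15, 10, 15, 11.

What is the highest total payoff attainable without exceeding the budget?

36

Treat it as a binary knapsack problem.
Take Y, U, and X: cost 8 + 5 + 7 = 20 ≤ 21, payoff 15 + 10 + 11 = 36.
No other feasible combination does better.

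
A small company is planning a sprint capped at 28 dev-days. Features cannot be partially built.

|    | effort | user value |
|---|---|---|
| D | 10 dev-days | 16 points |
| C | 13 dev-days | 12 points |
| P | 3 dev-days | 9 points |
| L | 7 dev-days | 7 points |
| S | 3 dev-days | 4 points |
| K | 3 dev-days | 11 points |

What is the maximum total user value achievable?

47

Take D, P, L, S, and K: effort 10 + 3 + 7 + 3 + 3 = 26 ≤ 28, user value 16 + 9 + 7 + 4 + 11 = 47.
No other feasible combination does better.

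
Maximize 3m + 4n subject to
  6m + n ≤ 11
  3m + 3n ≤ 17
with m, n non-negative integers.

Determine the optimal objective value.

20

(m,n)=(0,5): 6·0+1·5=5≤11, 3·0+3·5=15≤17, objective 20.
(m,n)=(1,4): 6·1+1·4=10≤11, 3·1+3·4=15≤17, objective 19.
(m,n)=(0,4): 6·0+1·4=4≤11, 3·0+3·4=12≤17, objective 16.
The best lattice point is (0,5), giving 20.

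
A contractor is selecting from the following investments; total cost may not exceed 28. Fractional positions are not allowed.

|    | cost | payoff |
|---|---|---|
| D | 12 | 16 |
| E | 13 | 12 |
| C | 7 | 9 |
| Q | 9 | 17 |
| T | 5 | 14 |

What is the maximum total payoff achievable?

This is an integer program with binary decision variables.
Allowing fractional choices, the relaxed optimum would be about 49.6, but investments are indivisible.
E + Q + T: cost 13 + 9 + 5 = 27 ≤ 28, payoff 12 + 17 + 14 = 43.
D + Q + T: cost 12 + 9 + 5 = 26 ≤ 28, payoff 16 + 17 + 14 = 47.
Best is D, Q, and T with total payoff 47.

47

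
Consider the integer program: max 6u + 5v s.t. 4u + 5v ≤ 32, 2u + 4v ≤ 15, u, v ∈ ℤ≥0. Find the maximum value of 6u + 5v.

42

Relaxing integrality, the LP optimum is 45.00 at (u,v) = (7.5, 0), which is not an integer point.
(u,v)=(7,0): 4·7+5·0=28≤32, 2·7+4·0=14≤15, objective 42.
(u,v)=(6,0): 4·6+5·0=24≤32, 2·6+4·0=12≤15, objective 36.
The best lattice point is (7,0), giving 42.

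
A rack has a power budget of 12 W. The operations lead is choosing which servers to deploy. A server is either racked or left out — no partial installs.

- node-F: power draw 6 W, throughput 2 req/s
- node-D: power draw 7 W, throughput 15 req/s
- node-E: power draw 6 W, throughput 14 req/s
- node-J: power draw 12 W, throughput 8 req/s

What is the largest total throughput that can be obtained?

Take node-F and node-E: power draw 6 + 6 = 12 ≤ 12, throughput 2 + 14 = 16.
No other feasible combination does better.

16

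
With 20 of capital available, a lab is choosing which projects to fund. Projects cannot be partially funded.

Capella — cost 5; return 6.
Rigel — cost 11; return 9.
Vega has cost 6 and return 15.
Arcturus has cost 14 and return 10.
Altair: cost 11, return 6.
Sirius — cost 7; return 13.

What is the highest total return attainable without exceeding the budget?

Treat it as a binary knapsack problem.
Allowing fractional choices, the relaxed optimum would be about 35.6, but projects are indivisible.
Vega + Sirius: cost 6 + 7 = 13 ≤ 20, return 15 + 13 = 28.
Capella + Vega + Sirius: cost 5 + 6 + 7 = 18 ≤ 20, return 6 + 15 + 13 = 34.
Vega + Arcturus: cost 6 + 14 = 20 ≤ 20, return 15 + 10 = 25.
Best is Capella, Vega, and Sirius with total return 34.

34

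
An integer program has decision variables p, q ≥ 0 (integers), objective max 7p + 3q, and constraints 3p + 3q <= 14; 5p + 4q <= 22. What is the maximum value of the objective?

28

(p,q)=(4,0): 3·4+3·0=12≤14, 5·4+4·0=20≤22, objective 28.
(p,q)=(3,1): 3·3+3·1=12≤14, 5·3+4·1=19≤22, objective 24.
(p,q)=(3,0): 3·3+3·0=9≤14, 5·3+4·0=15≤22, objective 21.
The best lattice point is (4,0), giving 28.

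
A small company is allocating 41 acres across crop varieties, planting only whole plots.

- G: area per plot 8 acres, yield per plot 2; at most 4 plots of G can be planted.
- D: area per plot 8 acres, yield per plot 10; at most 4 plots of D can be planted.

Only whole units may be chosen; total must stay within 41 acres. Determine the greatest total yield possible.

Take 1×G and 4×D: area 40 ≤ 41, yield 1·2 + 4·10 = 42.
D has the best ratio (10/8) and is taken to its limit of 4; remaining capacity is filled optimally with the others.

42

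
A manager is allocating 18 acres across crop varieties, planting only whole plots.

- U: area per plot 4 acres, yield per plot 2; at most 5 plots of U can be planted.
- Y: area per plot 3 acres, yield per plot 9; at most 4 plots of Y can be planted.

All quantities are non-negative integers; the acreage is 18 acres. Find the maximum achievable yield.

1×U and 4×Y: area 16 ≤ 18, yield 1·2 + 4·9 = 38.
4×Y: area 12 ≤ 18, yield 4·9 = 36.
Best is 38.

38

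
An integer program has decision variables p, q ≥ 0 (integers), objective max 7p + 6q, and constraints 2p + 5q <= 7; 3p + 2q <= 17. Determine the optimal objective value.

21

(p,q)=(3,0) is feasible, giving 21.
(p,q)=(2,0) is feasible, giving 14.
The best lattice point is (3,0), giving 21.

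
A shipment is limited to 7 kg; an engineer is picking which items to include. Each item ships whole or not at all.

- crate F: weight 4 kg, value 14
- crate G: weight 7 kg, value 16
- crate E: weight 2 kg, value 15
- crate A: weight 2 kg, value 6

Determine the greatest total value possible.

Treat it as a binary knapsack problem.
Allowing fractional choices, the relaxed optimum would be about 32.0, but items are indivisible.
crate F + crate E: weight 4 + 2 = 6 ≤ 7, value 14 + 15 = 29.
crate E + crate A: weight 2 + 2 = 4 ≤ 7, value 15 + 6 = 21.
Best is crate F and crate E with total value 29.

29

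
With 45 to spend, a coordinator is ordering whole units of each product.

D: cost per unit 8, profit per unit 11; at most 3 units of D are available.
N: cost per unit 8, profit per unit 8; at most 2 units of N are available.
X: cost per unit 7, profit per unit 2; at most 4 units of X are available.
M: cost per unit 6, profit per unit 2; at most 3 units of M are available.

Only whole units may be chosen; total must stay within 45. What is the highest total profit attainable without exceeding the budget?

This is a bounded integer knapsack.
D has the best ratio (11/8); taking only D gives at most 3×11 = 33 (stopped by the supply cap of 3).
Mixing does better — 3×D and 2×N: cost 40 ≤ 45, profit 3·11 + 2·8 = 49.

49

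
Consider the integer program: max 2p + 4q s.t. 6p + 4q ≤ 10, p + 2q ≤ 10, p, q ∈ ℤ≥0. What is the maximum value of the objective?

8

(p,q)=(0,2) is feasible, giving 8.
(p,q)=(1,1) is feasible, giving 6.
The best lattice point is (0,2), giving 8.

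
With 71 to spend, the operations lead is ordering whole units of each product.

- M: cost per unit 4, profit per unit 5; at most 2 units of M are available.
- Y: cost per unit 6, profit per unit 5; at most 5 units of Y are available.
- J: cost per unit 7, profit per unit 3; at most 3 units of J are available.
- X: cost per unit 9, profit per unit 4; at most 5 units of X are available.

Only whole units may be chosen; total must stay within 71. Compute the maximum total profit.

49

This is a bounded integer knapsack.
M has the best ratio (5/4); taking only M gives at most 2×5 = 10 (stopped by the supply cap of 2).
Mixing does better — 2×M, 5×Y, 2×J, and 2×X: cost 70 ≤ 71, profit 2·5 + 5·5 + 2·3 + 2·4 = 49.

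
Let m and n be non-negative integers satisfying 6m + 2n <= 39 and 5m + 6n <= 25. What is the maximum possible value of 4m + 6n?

24

(m,n)=(0,4) is feasible, giving 24.
(m,n)=(1,3) is feasible, giving 22.
(m,n)=(0,3) is feasible, giving 18.
No feasible integer point exceeds 24.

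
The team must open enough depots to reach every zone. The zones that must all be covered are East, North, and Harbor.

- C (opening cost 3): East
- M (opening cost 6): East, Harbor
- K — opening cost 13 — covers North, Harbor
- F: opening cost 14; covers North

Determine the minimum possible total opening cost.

16

The greedy cost-per-new-zone heuristic would pick C, M, and K for 22, but a cheaper cover exists.
Choose C and K: together they cover East, North, Harbor — every zone.
Total opening cost: 3 + 13 = 16.
No cover costs less than 16.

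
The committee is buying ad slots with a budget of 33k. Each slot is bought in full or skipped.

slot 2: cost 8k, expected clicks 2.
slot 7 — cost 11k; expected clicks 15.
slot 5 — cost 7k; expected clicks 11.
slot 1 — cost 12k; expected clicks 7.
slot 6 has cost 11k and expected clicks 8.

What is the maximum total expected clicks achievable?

34

slot 2 + slot 7 + slot 5: cost 8 + 11 + 7 = 26 ≤ 33, expected clicks 2 + 15 + 11 = 28.
slot 7 + slot 5 + slot 1: cost 11 + 7 + 12 = 30 ≤ 33, expected clicks 15 + 11 + 7 = 33.
slot 7 + slot 5 + slot 6: cost 11 + 7 + 11 = 29 ≤ 33, expected clicks 15 + 11 + 8 = 34.
Best is slot 7, slot 5, and slot 6 with total expected clicks 34.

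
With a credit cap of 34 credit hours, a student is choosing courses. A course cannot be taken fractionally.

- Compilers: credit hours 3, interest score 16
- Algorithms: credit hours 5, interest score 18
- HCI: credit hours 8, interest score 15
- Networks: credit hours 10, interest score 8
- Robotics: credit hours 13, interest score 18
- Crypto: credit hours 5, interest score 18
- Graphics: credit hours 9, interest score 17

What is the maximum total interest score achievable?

85

This is a 0-1 knapsack instance.
Compilers + Algorithms + Networks + Crypto + Graphics: credit hours 3 + 5 + 10 + 5 + 9 = 32 ≤ 34, interest score 16 + 18 + 8 + 18 + 17 = 77.
Compilers + Algorithms + HCI + Robotics + Crypto: credit hours 3 + 5 + 8 + 13 + 5 = 34 ≤ 34, interest score 16 + 18 + 15 + 18 + 18 = 85.
Compilers + Algorithms + HCI + Crypto + Graphics: credit hours 3 + 5 + 8 + 5 + 9 = 30 ≤ 34, interest score 16 + 18 + 15 + 18 + 17 = 84.
Best is Compilers, Algorithms, HCI, Robotics, and Crypto with total interest score 85.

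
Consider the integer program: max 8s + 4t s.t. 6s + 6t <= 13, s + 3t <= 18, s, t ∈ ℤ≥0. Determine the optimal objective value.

Relaxing integrality, the LP optimum is 17.33 at (s,t) = (2.17, 0), which is not an integer point.
(s,t)=(2,0): 6·2+6·0=12≤13, 1·2+3·0=2≤18, objective 16.
(s,t)=(1,1): 6·1+6·1=12≤13, 1·1+3·1=4≤18, objective 12.
Maximum is 16 at (s,t)=(2,0).

16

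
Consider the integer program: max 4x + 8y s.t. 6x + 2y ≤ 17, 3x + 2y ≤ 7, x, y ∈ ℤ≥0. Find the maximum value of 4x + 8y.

The continuous relaxation peaks at (0, 3.5) with value 28.00; rounding to a feasible lattice point costs some objective.
(x,y)=(0,3) is feasible, giving 24.
(x,y)=(1,2) is feasible, giving 20.
(x,y)=(0,2) is feasible, giving 16.
Maximum is 24 at (x,y)=(0,3).

24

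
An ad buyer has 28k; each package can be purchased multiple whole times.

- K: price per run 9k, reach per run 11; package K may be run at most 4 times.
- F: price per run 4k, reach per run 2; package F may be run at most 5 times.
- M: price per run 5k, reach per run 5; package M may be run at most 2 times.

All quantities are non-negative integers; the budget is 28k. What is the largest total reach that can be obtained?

33

This is a bounded integer knapsack.
Take 3×K: price 27 ≤ 28, reach 3·11 = 33.
No other integer combination yields more.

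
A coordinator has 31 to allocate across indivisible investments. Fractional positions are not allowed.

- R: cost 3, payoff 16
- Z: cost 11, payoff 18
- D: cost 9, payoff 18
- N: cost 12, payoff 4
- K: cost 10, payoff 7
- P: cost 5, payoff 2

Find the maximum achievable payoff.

54

Allowing fractional choices, the relaxed optimum would be about 57.6, but investments are indivisible.
R + D + K + P: cost 3 + 9 + 10 + 5 = 27 ≤ 31, payoff 16 + 18 + 7 + 2 = 43.
R + Z + D + P: cost 3 + 11 + 9 + 5 = 28 ≤ 31, payoff 16 + 18 + 18 + 2 = 54.
R + Z + D: cost 3 + 11 + 9 = 23 ≤ 31, payoff 16 + 18 + 18 = 52.
Best is R, Z, D, and P with total payoff 54.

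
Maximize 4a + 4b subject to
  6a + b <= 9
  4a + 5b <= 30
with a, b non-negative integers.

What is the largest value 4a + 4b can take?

24

(a,b)=(0,6): 6·0+1·6=6≤9, 4·0+5·6=30≤30, objective 24.
(a,b)=(0,5): 6·0+1·5=5≤9, 4·0+5·5=25≤30, objective 20.
The best lattice point is (0,6), giving 24.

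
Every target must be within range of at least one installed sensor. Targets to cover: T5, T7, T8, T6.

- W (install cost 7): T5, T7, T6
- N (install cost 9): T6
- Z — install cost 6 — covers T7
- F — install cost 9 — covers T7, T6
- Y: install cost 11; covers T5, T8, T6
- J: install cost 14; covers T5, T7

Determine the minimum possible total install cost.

17

Choose Z and Y: together they cover T5, T7, T8, T6 — every target.
Total install cost: 6 + 11 = 17.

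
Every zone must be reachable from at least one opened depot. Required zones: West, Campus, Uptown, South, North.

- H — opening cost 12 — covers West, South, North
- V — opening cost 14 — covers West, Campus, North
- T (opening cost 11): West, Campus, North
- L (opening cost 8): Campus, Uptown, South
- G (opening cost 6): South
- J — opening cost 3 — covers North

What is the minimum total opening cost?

19

The greedy cost-per-new-zone heuristic would pick L, J, and T for 22, but a cheaper cover exists.
Choose T and L: together they cover West, Campus, Uptown, South, North — every zone.
Total opening cost: 11 + 8 = 19.
No cover costs less than 19.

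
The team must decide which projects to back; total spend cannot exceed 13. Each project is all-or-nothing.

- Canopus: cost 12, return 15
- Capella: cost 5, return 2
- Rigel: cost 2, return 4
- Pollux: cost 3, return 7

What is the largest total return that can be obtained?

Allowing fractional choices, the relaxed optimum would be about 21.0, but projects are indivisible.
Capella + Rigel + Pollux: cost 5 + 2 + 3 = 10 ≤ 13, return 2 + 4 + 7 = 13.
Canopus: cost 12 ≤ 13, return 15.
Best is Canopus with total return 15.

15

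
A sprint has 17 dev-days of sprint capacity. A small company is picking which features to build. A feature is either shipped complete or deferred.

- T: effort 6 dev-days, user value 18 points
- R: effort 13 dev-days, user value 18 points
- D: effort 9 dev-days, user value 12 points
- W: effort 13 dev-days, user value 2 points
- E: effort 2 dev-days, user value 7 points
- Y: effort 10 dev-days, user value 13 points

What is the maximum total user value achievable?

T + D + E: effort 6 + 9 + 2 = 17 ≤ 17, user value 18 + 12 + 7 = 37.
T + D: effort 6 + 9 = 15 ≤ 17, user value 18 + 12 = 30.
T + Y: effort 6 + 10 = 16 ≤ 17, user value 18 + 13 = 31.
Best is T, D, and E with total user value 37.

37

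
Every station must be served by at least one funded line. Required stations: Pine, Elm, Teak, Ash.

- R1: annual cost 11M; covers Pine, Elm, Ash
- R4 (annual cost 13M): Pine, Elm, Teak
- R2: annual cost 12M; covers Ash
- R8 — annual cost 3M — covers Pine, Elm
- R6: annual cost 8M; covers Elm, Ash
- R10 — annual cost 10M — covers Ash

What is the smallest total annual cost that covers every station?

The greedy cost-per-new-station heuristic would pick R8, R6, and R4 for 24, but a cheaper cover exists.
Choose R4 and R6: together they cover Pine, Elm, Teak, Ash — every station.
Total annual cost: 13 + 8 = 21.
No cover costs less than 21.

21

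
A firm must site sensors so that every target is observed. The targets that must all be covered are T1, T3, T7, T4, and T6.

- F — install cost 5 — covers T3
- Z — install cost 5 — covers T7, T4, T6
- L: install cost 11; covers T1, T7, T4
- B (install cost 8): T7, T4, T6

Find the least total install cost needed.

21

This is a weighted set-cover instance.
Choose F, Z, and L: together they cover T1, T3, T7, T4, T6 — every target.
Total install cost: 5 + 5 + 11 = 21.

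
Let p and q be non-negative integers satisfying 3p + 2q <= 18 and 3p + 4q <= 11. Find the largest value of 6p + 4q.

18

The continuous relaxation peaks at (3.67, 0) with value 22.00; rounding to a feasible lattice point costs some objective.
(p,q)=(3,0): 3·3+2·0=9≤18, 3·3+4·0=9≤11, objective 18.
(p,q)=(2,1): 3·2+2·1=8≤18, 3·2+4·1=10≤11, objective 16.
(p,q)=(2,0): 3·2+2·0=6≤18, 3·2+4·0=6≤11, objective 12.
Maximum is 18 at (p,q)=(3,0).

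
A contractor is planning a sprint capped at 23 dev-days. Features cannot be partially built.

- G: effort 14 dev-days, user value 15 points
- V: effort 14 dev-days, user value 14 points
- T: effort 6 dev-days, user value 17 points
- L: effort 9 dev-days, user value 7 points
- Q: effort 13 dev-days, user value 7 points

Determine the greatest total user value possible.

Take G and T: effort 14 + 6 = 20 ≤ 23, user value 15 + 17 = 32.
No other feasible combination does better.

32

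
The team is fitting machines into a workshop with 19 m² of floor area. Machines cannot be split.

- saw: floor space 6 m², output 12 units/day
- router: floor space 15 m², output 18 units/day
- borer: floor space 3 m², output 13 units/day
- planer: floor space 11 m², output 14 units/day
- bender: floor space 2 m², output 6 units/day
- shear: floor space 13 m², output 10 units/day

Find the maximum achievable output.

33

borer + planer + bender: floor space 3 + 11 + 2 = 16 ≤ 19, output 13 + 14 + 6 = 33.
saw + planer + bender: floor space 6 + 11 + 2 = 19 ≤ 19, output 12 + 14 + 6 = 32.
Best is borer, planer, and bender with total output 33.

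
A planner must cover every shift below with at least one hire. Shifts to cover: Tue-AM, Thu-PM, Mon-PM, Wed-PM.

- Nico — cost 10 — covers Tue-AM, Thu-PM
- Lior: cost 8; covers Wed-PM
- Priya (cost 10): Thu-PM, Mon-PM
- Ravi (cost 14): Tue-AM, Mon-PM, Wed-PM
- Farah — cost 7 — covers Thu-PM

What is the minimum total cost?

21

This is a weighted set-cover instance.
Choose Ravi and Farah: together they cover Tue-AM, Thu-PM, Mon-PM, Wed-PM — every shift.
Total cost: 14 + 7 = 21.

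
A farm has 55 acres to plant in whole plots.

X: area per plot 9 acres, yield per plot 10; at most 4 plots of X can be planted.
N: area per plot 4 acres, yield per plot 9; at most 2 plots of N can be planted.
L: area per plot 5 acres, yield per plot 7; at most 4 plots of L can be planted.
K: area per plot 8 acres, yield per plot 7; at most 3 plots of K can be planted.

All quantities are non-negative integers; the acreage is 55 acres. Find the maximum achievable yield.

This is a bounded integer knapsack.
N has the best ratio (9/4); taking only N gives at most 2×9 = 18 (stopped by the supply cap of 2).
Mixing does better — 3×X, 2×N, and 4×L: area 55 ≤ 55, yield 3·10 + 2·9 + 4·7 = 76.

76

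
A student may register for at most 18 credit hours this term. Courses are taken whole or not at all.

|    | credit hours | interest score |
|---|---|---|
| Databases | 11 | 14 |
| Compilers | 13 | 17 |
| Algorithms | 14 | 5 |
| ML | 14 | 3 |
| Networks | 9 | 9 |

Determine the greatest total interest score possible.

17

Networks: credit hours 9 ≤ 18, interest score 9.
Compilers: credit hours 13 ≤ 18, interest score 17.
Databases: credit hours 11 ≤ 18, interest score 14.
Best is Compilers with total interest score 17.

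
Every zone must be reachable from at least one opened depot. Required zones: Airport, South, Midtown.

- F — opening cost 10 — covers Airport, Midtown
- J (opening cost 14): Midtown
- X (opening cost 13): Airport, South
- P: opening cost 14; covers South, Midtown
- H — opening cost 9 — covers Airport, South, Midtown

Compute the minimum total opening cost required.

H alone covers Airport, South, Midtown — every zone.
Total opening cost: 9.
No cover costs less than 9.

9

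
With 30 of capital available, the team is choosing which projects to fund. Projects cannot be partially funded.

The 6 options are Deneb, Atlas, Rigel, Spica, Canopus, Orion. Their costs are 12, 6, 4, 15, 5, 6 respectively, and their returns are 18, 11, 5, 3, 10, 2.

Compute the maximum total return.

This is a 0-1 knapsack instance.
Take Deneb, Atlas, Rigel, and Canopus: cost 12 + 6 + 4 + 5 = 27 ≤ 30, return 18 + 11 + 5 + 10 = 44.
No other feasible combination does better.

44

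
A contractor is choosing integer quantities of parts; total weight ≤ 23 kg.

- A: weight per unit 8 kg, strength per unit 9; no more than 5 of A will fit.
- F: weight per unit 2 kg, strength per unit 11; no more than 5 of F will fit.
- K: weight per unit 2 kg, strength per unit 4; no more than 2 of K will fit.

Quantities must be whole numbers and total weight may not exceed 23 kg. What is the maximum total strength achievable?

This is a bounded integer knapsack.
Take 1×A, 5×F, and 2×K: weight 22 ≤ 23, strength 1·9 + 5·11 + 2·4 = 72.
F has the best ratio (11/2) and is taken to its limit of 5; remaining capacity is filled optimally with the others.

72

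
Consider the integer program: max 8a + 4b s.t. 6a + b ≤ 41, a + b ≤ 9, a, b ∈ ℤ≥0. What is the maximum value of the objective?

60

(a,b)=(6,3): 6·6+1·3=39≤41, 1·6+1·3=9≤9, objective 60.
(a,b)=(6,2): 6·6+1·2=38≤41, 1·6+1·2=8≤9, objective 56.
(a,b)=(5,4): 6·5+1·4=34≤41, 1·5+1·4=9≤9, objective 56.
(a,b)=(6,1): 6·6+1·1=37≤41, 1·6+1·1=7≤9, objective 52.
Maximum is 60 at (a,b)=(6,3).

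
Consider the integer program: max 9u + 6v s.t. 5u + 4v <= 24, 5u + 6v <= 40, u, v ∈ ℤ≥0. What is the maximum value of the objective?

42

Relaxing integrality, the LP optimum is 43.20 at (u,v) = (4.8, 0), which is not an integer point.
(u,v)=(4,1): 5·4+4·1=24≤24, 5·4+6·1=26≤40, objective 42.
(u,v)=(3,2): 5·3+4·2=23≤24, 5·3+6·2=27≤40, objective 39.
Maximum is 42 at (u,v)=(4,1).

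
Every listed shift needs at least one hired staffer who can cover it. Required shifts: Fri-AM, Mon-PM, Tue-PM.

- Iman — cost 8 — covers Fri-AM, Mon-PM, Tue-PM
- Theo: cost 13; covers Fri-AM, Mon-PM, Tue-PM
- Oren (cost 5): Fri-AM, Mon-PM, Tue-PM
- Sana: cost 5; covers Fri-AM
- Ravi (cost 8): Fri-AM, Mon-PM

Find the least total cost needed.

Oren alone covers Fri-AM, Mon-PM, Tue-PM — every shift.
Total cost: 5.
No cover costs less than 5.

5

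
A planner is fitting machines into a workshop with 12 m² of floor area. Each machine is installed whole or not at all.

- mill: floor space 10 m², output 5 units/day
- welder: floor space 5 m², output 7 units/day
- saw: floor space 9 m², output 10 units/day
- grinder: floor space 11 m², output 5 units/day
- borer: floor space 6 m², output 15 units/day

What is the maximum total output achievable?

22

borer: floor space 6 ≤ 12, output 15.
welder + borer: floor space 5 + 6 = 11 ≤ 12, output 7 + 15 = 22.
Best is welder and borer with total output 22.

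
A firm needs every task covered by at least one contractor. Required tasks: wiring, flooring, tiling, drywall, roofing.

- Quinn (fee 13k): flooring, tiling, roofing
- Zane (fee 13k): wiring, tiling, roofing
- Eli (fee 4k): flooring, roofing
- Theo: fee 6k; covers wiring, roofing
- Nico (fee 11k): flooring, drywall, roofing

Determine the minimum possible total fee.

24

The greedy cost-per-new-task heuristic would pick Eli, Theo, Nico, and Quinn for 34, but a cheaper cover exists.
Choose Zane and Nico: together they cover wiring, flooring, tiling, drywall, roofing — every task.
Total fee: 13 + 11 = 24.
No cover costs less than 24.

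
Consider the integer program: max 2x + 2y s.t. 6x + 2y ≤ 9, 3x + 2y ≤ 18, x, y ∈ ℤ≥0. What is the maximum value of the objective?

(x,y)=(0,4): 6·0+2·4=8≤9, 3·0+2·4=8≤18, objective 8.
(x,y)=(0,3): 6·0+2·3=6≤9, 3·0+2·3=6≤18, objective 6.
Maximum is 8 at (x,y)=(0,4).

8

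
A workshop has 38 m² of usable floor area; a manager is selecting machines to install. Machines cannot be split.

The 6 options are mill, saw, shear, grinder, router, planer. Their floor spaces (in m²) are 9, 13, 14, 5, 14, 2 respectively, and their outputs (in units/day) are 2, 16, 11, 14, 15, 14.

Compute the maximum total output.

59

Take saw, grinder, router, and planer: floor space 13 + 5 + 14 + 2 = 34 ≤ 38, output 16 + 14 + 15 + 14 = 59.
No other feasible combination does better.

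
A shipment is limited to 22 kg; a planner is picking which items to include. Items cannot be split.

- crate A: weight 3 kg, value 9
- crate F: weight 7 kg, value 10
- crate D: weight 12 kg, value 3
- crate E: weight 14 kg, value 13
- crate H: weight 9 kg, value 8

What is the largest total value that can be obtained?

27

Allowing fractional choices, the relaxed optimum would be about 30.1, but items are indivisible.
crate A + crate E: weight 3 + 14 = 17 ≤ 22, value 9 + 13 = 22.
crate F + crate E: weight 7 + 14 = 21 ≤ 22, value 10 + 13 = 23.
crate A + crate F + crate H: weight 3 + 7 + 9 = 19 ≤ 22, value 9 + 10 + 8 = 27.
Best is crate A, crate F, and crate H with total value 27.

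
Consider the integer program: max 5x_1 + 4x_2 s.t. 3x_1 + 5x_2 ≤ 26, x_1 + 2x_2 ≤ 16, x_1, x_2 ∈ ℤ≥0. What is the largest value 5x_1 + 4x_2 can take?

40

(x_1,x_2)=(8,0) is feasible, giving 40.
(x_1,x_2)=(7,1) is feasible, giving 39.
No feasible integer point exceeds 40.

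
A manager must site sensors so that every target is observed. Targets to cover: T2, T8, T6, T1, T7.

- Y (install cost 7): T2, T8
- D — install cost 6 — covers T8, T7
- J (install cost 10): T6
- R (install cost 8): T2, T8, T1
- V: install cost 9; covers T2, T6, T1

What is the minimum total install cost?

15

Choose D and V: together they cover T2, T8, T6, T1, T7 — every target.
Total install cost: 6 + 9 = 15.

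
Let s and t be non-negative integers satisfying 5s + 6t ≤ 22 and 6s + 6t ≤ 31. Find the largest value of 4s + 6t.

Relaxing integrality, the LP optimum is 22.00 at (s,t) = (0, 3.67), which is not an integer point.
(s,t)=(2,2) is feasible, giving 20.
(s,t)=(3,1) is feasible, giving 18.
(s,t)=(0,3) is feasible, giving 18.
Maximum is 20 at (s,t)=(2,2).

20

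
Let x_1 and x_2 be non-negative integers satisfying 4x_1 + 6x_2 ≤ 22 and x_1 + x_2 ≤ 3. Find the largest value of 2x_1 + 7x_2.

21

(x_1,x_2)=(0,3): 4·0+6·3=18≤22, 1·0+1·3=3≤3, objective 21.
(x_1,x_2)=(1,2): 4·1+6·2=16≤22, 1·1+1·2=3≤3, objective 16.
(x_1,x_2)=(0,2): 4·0+6·2=12≤22, 1·0+1·2=2≤3, objective 14.
The best lattice point is (0,3), giving 21.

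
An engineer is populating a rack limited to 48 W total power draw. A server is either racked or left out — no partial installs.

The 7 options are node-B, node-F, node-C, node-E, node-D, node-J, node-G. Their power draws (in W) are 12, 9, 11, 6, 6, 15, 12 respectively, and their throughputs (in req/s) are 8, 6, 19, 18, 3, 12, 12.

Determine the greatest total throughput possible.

61

This is an integer program with binary decision variables.
node-F + node-C + node-E + node-D + node-G: power draw 9 + 11 + 6 + 6 + 12 = 44 ≤ 48, throughput 6 + 19 + 18 + 3 + 12 = 58.
node-B + node-C + node-E + node-D + node-G: power draw 12 + 11 + 6 + 6 + 12 = 47 ≤ 48, throughput 8 + 19 + 18 + 3 + 12 = 60.
node-C + node-E + node-J + node-G: power draw 11 + 6 + 15 + 12 = 44 ≤ 48, throughput 19 + 18 + 12 + 12 = 61.
Best is node-C, node-E, node-J, and node-G with total throughput 61.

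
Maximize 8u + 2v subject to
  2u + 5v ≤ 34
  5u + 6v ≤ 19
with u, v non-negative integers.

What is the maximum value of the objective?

24

(u,v)=(3,0): 2·3+5·0=6≤34, 5·3+6·0=15≤19, objective 24.
(u,v)=(2,1): 2·2+5·1=9≤34, 5·2+6·1=16≤19, objective 18.
(u,v)=(2,0): 2·2+5·0=4≤34, 5·2+6·0=10≤19, objective 16.
No feasible integer point exceeds 24.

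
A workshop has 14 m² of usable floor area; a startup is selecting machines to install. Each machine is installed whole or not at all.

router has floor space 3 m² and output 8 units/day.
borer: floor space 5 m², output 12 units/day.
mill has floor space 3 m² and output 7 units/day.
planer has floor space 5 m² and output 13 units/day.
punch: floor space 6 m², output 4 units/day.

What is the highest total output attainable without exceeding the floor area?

router + mill + planer: floor space 3 + 3 + 5 = 11 ≤ 14, output 8 + 7 + 13 = 28.
borer + mill + planer: floor space 5 + 3 + 5 = 13 ≤ 14, output 12 + 7 + 13 = 32.
router + borer + planer: floor space 3 + 5 + 5 = 13 ≤ 14, output 8 + 12 + 13 = 33.
Best is router, borer, and planer with total output 33.

33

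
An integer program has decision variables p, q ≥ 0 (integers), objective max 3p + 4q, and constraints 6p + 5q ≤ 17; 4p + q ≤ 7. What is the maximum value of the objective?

Relaxing integrality, the LP optimum is 13.60 at (p,q) = (0, 3.4), which is not an integer point.
(p,q)=(0,3): 6·0+5·3=15≤17, 4·0+1·3=3≤7, objective 12.
(p,q)=(1,2): 6·1+5·2=16≤17, 4·1+1·2=6≤7, objective 11.
(p,q)=(0,2): 6·0+5·2=10≤17, 4·0+1·2=2≤7, objective 8.
Maximum is 12 at (p,q)=(0,3).

12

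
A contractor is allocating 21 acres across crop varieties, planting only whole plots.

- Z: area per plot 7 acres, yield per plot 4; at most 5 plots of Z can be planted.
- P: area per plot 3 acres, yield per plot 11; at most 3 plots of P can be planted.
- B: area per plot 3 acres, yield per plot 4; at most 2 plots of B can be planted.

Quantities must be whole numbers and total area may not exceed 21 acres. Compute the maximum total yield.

41

P has the best ratio (11/3); taking only P gives at most 3×11 = 33 (stopped by the supply cap of 3).
Mixing does better — 3×P and 2×B: area 15 ≤ 21, yield 3·11 + 2·4 = 41.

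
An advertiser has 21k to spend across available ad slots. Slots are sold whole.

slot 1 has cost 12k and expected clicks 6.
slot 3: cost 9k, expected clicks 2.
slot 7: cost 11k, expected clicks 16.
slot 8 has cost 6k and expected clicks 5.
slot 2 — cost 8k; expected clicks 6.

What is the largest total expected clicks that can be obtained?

22

This is a 0-1 knapsack instance.
slot 3 + slot 7: cost 9 + 11 = 20 ≤ 21, expected clicks 2 + 16 = 18.
slot 7 + slot 8: cost 11 + 6 = 17 ≤ 21, expected clicks 16 + 5 = 21.
slot 7 + slot 2: cost 11 + 8 = 19 ≤ 21, expected clicks 16 + 6 = 22.
Best is slot 7 and slot 2 with total expected clicks 22.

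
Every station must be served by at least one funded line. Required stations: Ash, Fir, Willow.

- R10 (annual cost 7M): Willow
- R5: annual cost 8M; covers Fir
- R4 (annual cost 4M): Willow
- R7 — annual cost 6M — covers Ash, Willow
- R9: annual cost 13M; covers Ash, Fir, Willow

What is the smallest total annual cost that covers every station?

R9 alone covers Ash, Fir, Willow — every station.
Total annual cost: 13.

13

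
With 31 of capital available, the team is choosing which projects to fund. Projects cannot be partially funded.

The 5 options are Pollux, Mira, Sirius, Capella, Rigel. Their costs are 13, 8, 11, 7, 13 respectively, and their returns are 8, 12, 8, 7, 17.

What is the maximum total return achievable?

36

This is an integer program with binary decision variables.
Take Mira, Capella, and Rigel: cost 8 + 7 + 13 = 28 ≤ 31, return 12 + 7 + 17 = 36.
No other feasible combination does better.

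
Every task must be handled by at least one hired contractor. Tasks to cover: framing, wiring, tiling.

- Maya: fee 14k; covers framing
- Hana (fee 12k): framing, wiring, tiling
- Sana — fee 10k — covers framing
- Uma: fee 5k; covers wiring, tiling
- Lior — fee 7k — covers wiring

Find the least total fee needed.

12

This is a weighted set-cover instance.
The greedy cost-per-new-task heuristic would pick Uma and Sana for 15, but a cheaper cover exists.
Hana alone covers framing, wiring, tiling — every task.
Total fee: 12.
No cover costs less than 12.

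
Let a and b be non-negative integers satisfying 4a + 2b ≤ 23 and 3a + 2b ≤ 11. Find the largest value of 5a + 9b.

45

(a,b)=(0,5) is feasible, giving 45.
(a,b)=(1,4) is feasible, giving 41.
(a,b)=(0,4) is feasible, giving 36.
No feasible integer point exceeds 45.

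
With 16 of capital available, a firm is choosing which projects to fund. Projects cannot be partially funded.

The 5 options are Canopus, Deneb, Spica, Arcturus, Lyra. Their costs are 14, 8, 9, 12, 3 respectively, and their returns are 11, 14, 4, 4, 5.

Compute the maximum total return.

19

Take Deneb and Lyra: cost 8 + 3 = 11 ≤ 16, return 14 + 5 = 19.
No other feasible combination does better.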